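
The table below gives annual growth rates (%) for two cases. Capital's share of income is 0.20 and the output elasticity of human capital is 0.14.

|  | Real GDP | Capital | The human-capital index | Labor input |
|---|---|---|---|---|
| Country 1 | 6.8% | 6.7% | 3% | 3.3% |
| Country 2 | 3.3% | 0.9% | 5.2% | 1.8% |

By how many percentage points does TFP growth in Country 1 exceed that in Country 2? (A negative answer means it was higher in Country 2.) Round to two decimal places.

1.66 percentage points

Labor's share = 1 − 0.2 − 0.14 = 0.66.
Country 1: TFP = 6.8 − 1.34 − 0.42 − 2.178 = 2.862%.
Country 2: TFP = 3.3 − 0.18 − 0.728 − 1.188 = 1.204%.
Difference = 2.862 − (1.204) = 1.658 pp.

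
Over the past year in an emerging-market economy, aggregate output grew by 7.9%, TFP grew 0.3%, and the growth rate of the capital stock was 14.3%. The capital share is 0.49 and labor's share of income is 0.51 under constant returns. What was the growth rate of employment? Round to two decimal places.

Labor's share = 1 − 0.49 = 0.51.
gY = gA + 0.49×14.3 + 0.51×g.
0.51×g = 7.9 − 0.3 − 7.007 = 0.593.
g = 0.593 / 0.51 = 1.1627%.

Employment grew 1.16%.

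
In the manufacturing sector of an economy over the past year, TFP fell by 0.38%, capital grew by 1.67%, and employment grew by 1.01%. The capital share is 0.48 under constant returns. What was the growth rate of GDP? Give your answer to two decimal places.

GDP growth was 0.95%.

Labor's share = 1 − 0.48 = 0.52.
Capital: 0.48 × 1.67 = 0.8016 pp.
Employment: 0.52 × 1.01 = 0.5252 pp.
Output growth = -0.38 + 1.3268 = 0.9468%.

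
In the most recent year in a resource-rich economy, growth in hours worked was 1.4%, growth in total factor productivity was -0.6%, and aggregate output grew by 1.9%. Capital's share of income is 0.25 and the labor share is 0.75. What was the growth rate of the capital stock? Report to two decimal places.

Labor's share = 1 − 0.25 = 0.75.
gY = gA + 0.75×1.4 + 0.25×g.
0.25×g = 1.9 + 0.6 − 1.05 = 1.45.
g = 1.45 / 0.25 = 5.8%.

The capital stock growth was 5.80%.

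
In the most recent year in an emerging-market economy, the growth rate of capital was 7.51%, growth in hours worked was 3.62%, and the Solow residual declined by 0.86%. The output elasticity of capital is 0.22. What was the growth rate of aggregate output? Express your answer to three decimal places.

3.616%

Labor's share = 1 − 0.22 = 0.78.
Capital: 0.22 × 7.51 = 1.6522 pp.
Hours worked: 0.78 × 3.62 = 2.8236 pp.
Output growth = -0.86 + 4.4758 = 3.6158%.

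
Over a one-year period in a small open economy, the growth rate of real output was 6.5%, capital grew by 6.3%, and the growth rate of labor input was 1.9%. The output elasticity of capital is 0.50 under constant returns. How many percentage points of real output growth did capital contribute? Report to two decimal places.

3.15 pp

Contribution = share × growth = 0.5 × 6.3 = 3.15 pp.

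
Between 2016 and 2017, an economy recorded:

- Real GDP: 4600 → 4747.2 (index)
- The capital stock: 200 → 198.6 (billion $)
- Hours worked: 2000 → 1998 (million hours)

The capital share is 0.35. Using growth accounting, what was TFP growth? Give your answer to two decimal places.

TFP growth was 3.51%.

Real GDP growth = (4747.2 − 4600) / 4600 = 3.2%.
The capital stock growth = (198.6 − 200) / 200 = -0.7%.
Hours worked growth = (1998 − 2000) / 2000 = -0.1%.
Labor's share = 1 − 0.35 = 0.65.
The capital stock: 0.35 × (-0.7) = -0.245 pp.
Hours worked: 0.65 × (-0.1) = -0.065 pp.
TFP growth = 3.2 + 0.31 = 3.51%.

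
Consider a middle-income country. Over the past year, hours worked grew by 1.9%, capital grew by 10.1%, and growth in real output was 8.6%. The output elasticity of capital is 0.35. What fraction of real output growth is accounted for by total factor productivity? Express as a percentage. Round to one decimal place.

44.5%

Labor's share = 1 − 0.35 = 0.65.
Capital: 0.35 × 10.1 = 3.535 pp.
Hours worked: 0.65 × 1.9 = 1.235 pp.
TFP growth = 8.6 − 4.77 = 3.83%.
TFP share of growth = 3.83 / 8.6 × 100 = 44.535%.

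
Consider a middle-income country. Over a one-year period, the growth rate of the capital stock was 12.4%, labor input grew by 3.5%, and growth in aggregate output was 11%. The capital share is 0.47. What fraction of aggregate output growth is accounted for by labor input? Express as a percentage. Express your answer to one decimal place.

Labor input accounted for 16.9% of growth.

Labor's share = 1 − 0.47 = 0.53.
Labor input contributed 0.53 × 3.5 = 1.855 pp.
Share of growth = 1.855 / 11 × 100 = 16.864%.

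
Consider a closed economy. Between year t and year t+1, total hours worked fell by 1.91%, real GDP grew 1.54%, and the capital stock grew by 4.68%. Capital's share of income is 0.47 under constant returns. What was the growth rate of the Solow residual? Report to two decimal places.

Labor's share = 1 − 0.47 = 0.53.
The capital stock: 0.47 × 4.68 = 2.1996 pp.
Total hours worked: 0.53 × (-1.91) = -1.0123 pp.
TFP growth = 1.54 − 1.1873 = 0.3527%.

0.35%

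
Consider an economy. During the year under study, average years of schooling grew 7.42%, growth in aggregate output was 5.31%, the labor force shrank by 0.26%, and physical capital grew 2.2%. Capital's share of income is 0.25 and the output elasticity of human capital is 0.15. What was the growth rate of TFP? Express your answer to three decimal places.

3.803%

Labor's share = 1 − 0.25 − 0.15 = 0.6.
Physical capital: 0.25 × 2.2 = 0.55 pp.
Average years of schooling: 0.15 × 7.42 = 1.113 pp.
The labor force: 0.6 × (-0.26) = -0.156 pp.
TFP growth = 5.31 − 1.507 = 3.803%.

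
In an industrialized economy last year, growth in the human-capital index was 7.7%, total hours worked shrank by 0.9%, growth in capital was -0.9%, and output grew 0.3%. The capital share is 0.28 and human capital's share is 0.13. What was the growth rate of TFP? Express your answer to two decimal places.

Labor's share = 1 − 0.28 − 0.13 = 0.59.
Capital: 0.28 × (-0.9) = -0.252 pp.
The human-capital index: 0.13 × 7.7 = 1.001 pp.
Total hours worked: 0.59 × (-0.9) = -0.531 pp.
TFP growth = 0.3 − 0.218 = 0.082%.

0.08%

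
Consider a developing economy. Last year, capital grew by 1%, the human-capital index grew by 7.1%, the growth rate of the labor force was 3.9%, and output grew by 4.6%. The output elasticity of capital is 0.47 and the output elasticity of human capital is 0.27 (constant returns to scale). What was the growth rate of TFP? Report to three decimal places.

TFP growth was 1.199%.

Labor's share = 1 − 0.47 − 0.27 = 0.26.
Capital: 0.47 × 1 = 0.47 pp.
The human-capital index: 0.27 × 7.1 = 1.917 pp.
The labor force: 0.26 × 3.9 = 1.014 pp.
TFP growth = 4.6 − 3.401 = 1.199%.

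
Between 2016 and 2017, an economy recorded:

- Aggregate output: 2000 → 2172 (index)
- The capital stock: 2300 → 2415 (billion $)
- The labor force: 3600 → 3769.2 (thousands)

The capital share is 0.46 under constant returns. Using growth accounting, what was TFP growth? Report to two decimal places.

Aggregate output growth = (2172 − 2000) / 2000 = 8.6%.
The capital stock growth = (2415 − 2300) / 2300 = 5%.
The labor force growth = (3769.2 − 3600) / 3600 = 4.7%.
Labor's share = 1 − 0.46 = 0.54.
The capital stock: 0.46 × 5 = 2.3 pp.
The labor force: 0.54 × 4.7 = 2.538 pp.
TFP growth = 8.6 − 4.838 = 3.762%.

3.76%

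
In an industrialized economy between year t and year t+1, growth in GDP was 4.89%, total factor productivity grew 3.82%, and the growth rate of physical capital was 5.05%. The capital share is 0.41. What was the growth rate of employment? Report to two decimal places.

-1.70%

Labor's share = 1 − 0.41 = 0.59.
gY = gA + 0.41×5.05 + 0.59×g.
0.59×g = 4.89 − 3.82 − 2.0705 = -1.0005.
g = -1.0005 / 0.59 = -1.6958%.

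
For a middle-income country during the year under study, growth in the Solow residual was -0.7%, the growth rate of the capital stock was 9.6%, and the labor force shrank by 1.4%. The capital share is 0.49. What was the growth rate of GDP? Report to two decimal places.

GDP growth was 3.29%.

Labor's share = 1 − 0.49 = 0.51.
The capital stock: 0.49 × 9.6 = 4.704 pp.
The labor force: 0.51 × (-1.4) = -0.714 pp.
Output growth = -0.7 + 3.99 = 3.29%.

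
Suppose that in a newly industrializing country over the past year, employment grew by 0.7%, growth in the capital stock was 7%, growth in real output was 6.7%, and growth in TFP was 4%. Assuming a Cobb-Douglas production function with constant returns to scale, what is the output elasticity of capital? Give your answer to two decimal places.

α = 0.32

gY = gA + α·gK + (1−α)·gL, so gY − gA − gL = α(gK − gL).
6.7 − 4 − 0.7 = α × (7 − 0.7).
2 = 6.3 α, so α = 0.3175.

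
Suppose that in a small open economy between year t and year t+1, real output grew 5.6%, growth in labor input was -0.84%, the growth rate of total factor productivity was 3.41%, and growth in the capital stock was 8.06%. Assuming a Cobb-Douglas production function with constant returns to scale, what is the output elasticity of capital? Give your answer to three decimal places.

gY = gA + α·gK + (1−α)·gL, so gY − gA − gL = α(gK − gL).
5.6 − 3.41 + 0.84 = α × (8.06 − (-0.84)).
3.03 = 8.9 α, so α = 0.34045.

α = 0.340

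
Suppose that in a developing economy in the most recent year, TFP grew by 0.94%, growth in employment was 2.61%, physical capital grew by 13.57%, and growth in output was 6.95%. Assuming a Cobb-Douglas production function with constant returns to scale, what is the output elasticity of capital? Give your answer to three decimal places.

gY = gA + α·gK + (1−α)·gL, so gY − gA − gL = α(gK − gL).
6.95 − 0.94 − 2.61 = α × (13.57 − 2.61).
3.4 = 10.96 α, so α = 0.31022.

α = 0.310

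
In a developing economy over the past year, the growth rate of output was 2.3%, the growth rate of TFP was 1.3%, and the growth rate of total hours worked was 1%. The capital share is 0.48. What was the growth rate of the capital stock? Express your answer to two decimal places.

The capital stock grew 1.00%.

Labor's share = 1 − 0.48 = 0.52.
gY = gA + 0.52×1 + 0.48×g.
0.48×g = 2.3 − 1.3 − 0.52 = 0.48.
g = 0.48 / 0.48 = 1%.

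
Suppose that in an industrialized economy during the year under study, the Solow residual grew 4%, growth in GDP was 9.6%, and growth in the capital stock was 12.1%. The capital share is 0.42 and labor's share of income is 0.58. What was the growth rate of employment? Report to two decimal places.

Labor's share = 1 − 0.42 = 0.58.
gY = gA + 0.42×12.1 + 0.58×g.
0.58×g = 9.6 − 4 − 5.082 = 0.518.
g = 0.518 / 0.58 = 0.8931%.

0.89%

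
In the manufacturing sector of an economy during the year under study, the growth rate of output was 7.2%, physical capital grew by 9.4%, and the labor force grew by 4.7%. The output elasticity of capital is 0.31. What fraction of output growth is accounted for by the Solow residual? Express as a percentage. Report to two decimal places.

The Solow residual accounted for 14.49% of growth.

Labor's share = 1 − 0.31 = 0.69.
Physical capital: 0.31 × 9.4 = 2.914 pp.
The labor force: 0.69 × 4.7 = 3.243 pp.
TFP growth = 7.2 − 6.157 = 1.043%.
TFP share of growth = 1.043 / 7.2 × 100 = 14.4861%.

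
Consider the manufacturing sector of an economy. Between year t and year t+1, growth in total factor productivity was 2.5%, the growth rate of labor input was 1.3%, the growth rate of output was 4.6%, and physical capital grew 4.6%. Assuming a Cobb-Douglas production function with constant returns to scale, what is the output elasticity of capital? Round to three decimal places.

gY = gA + α·gK + (1−α)·gL, so gY − gA − gL = α(gK − gL).
4.6 − 2.5 − 1.3 = α × (4.6 − 1.3).
0.8 = 3.3 α, so α = 0.24242.

0.242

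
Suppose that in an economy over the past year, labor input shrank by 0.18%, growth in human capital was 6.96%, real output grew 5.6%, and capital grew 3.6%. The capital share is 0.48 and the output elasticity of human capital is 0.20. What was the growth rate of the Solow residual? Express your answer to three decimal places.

The Solow residual growth was 2.538%.

Labor's share = 1 − 0.48 − 0.2 = 0.32.
Capital: 0.48 × 3.6 = 1.728 pp.
Human capital: 0.2 × 6.96 = 1.392 pp.
Labor input: 0.32 × (-0.18) = -0.0576 pp.
TFP growth = 5.6 − 3.0624 = 2.5376%.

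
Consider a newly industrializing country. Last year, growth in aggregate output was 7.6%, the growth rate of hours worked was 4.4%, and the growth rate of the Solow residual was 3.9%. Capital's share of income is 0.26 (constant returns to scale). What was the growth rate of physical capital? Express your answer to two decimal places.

Labor's share = 1 − 0.26 = 0.74.
gY = gA + 0.74×4.4 + 0.26×g.
0.26×g = 7.6 − 3.9 − 3.256 = 0.444.
g = 0.444 / 0.26 = 1.7077%.

Physical capital grew 1.71%.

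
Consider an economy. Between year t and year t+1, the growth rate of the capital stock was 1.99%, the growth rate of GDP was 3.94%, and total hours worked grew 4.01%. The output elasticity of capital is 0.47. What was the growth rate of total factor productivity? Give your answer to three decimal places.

Total factor productivity grew 0.879%.

Labor's share = 1 − 0.47 = 0.53.
The capital stock: 0.47 × 1.99 = 0.9353 pp.
Total hours worked: 0.53 × 4.01 = 2.1253 pp.
TFP growth = 3.94 − 3.0606 = 0.8794%.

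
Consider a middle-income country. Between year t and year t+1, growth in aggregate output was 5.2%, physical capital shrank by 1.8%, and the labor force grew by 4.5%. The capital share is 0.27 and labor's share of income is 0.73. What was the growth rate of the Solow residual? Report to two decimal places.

2.40%

Labor's share = 1 − 0.27 = 0.73.
Physical capital: 0.27 × (-1.8) = -0.486 pp.
The labor force: 0.73 × 4.5 = 3.285 pp.
TFP growth = 5.2 − 2.799 = 2.401%.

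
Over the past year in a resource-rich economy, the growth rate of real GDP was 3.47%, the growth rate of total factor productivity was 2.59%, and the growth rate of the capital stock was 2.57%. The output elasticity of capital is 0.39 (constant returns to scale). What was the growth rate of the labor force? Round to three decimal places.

-0.200%

Labor's share = 1 − 0.39 = 0.61.
gY = gA + 0.39×2.57 + 0.61×g.
0.61×g = 3.47 − 2.59 − 1.0023 = -0.1223.
g = -0.1223 / 0.61 = -0.20049%.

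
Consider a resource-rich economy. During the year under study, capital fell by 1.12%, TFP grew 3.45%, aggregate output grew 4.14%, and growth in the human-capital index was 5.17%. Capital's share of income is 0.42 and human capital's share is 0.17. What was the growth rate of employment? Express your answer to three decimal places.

Labor's share = 1 − 0.42 − 0.17 = 0.41.
gY = gA + 0.42×(-1.12) + 0.17×5.17 + 0.41×g.
0.41×g = 4.14 − 3.45 − 0.4085 = 0.2815.
g = 0.2815 / 0.41 = 0.68659%.

Employment growth was 0.687%.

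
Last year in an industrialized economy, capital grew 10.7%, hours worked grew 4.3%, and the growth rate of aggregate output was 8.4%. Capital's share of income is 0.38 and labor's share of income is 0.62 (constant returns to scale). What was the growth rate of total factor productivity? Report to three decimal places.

Total factor productivity grew 1.668%.

Labor's share = 1 − 0.38 = 0.62.
Capital: 0.38 × 10.7 = 4.066 pp.
Hours worked: 0.62 × 4.3 = 2.666 pp.
TFP growth = 8.4 − 6.732 = 1.668%.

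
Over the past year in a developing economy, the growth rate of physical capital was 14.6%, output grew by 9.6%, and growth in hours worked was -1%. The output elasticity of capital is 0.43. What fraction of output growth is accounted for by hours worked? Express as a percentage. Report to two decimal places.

Labor's share = 1 − 0.43 = 0.57.
Hours worked contributed 0.57 × (-1) = -0.57 pp.
Share of growth = -0.57 / 9.6 × 100 = -5.9375%.

-5.94%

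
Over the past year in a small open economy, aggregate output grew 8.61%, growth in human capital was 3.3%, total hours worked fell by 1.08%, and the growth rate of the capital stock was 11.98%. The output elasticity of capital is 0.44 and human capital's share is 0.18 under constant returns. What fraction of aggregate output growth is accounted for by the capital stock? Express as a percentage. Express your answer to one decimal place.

The capital stock contributed 0.44 × 11.98 = 5.2712 pp.
Share of growth = 5.2712 / 8.61 × 100 = 61.222%.

61.2%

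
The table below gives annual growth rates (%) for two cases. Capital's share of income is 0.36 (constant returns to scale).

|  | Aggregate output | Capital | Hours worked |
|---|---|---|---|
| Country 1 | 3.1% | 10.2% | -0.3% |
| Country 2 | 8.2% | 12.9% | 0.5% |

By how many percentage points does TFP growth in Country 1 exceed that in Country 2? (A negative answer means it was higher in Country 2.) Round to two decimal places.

-3.62 percentage points

Labor's share = 1 − 0.36 = 0.64.
Country 1: TFP = 3.1 − 3.672 + 0.192 = -0.38%.
Country 2: TFP = 8.2 − 4.644 − 0.32 = 3.236%.
Difference = -0.38 − (3.236) = -3.616 pp.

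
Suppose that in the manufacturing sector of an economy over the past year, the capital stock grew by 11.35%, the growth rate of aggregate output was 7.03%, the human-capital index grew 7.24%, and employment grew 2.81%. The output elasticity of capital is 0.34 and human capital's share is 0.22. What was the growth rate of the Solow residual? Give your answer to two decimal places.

Labor's share = 1 − 0.34 − 0.22 = 0.44.
The capital stock: 0.34 × 11.35 = 3.859 pp.
The human-capital index: 0.22 × 7.24 = 1.5928 pp.
Employment: 0.44 × 2.81 = 1.2364 pp.
TFP growth = 7.03 − 6.6882 = 0.3418%.

The Solow residual growth was 0.34%.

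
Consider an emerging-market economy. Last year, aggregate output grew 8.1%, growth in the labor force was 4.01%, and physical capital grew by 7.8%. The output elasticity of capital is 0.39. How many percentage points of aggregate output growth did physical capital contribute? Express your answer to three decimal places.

Contribution = share × growth = 0.39 × 7.8 = 3.042 pp.

3.042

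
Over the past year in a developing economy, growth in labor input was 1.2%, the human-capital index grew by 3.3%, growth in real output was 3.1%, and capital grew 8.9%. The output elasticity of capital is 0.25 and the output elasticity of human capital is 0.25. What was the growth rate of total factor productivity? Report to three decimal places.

-0.550%

Labor's share = 1 − 0.25 − 0.25 = 0.5.
Capital: 0.25 × 8.9 = 2.225 pp.
The human-capital index: 0.25 × 3.3 = 0.825 pp.
Labor input: 0.5 × 1.2 = 0.6 pp.
TFP growth = 3.1 − 3.65 = -0.55%.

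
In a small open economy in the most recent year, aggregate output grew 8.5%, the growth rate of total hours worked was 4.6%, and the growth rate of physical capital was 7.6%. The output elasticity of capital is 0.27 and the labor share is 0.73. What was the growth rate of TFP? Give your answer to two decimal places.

3.09%

Labor's share = 1 − 0.27 = 0.73.
Physical capital: 0.27 × 7.6 = 2.052 pp.
Total hours worked: 0.73 × 4.6 = 3.358 pp.
TFP growth = 8.5 − 5.41 = 3.09%.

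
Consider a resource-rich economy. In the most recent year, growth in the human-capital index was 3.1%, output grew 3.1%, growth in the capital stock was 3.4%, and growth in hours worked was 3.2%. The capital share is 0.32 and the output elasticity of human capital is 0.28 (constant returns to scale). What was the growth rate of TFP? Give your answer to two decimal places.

-0.14%

Labor's share = 1 − 0.32 − 0.28 = 0.4.
The capital stock: 0.32 × 3.4 = 1.088 pp.
The human-capital index: 0.28 × 3.1 = 0.868 pp.
Hours worked: 0.4 × 3.2 = 1.28 pp.
TFP growth = 3.1 − 3.236 = -0.136%.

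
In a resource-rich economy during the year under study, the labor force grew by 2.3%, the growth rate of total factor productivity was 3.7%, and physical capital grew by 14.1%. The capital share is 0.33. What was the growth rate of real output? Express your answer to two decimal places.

9.89%

Labor's share = 1 − 0.33 = 0.67.
Physical capital: 0.33 × 14.1 = 4.653 pp.
The labor force: 0.67 × 2.3 = 1.541 pp.
Output growth = 3.7 + 6.194 = 9.894%.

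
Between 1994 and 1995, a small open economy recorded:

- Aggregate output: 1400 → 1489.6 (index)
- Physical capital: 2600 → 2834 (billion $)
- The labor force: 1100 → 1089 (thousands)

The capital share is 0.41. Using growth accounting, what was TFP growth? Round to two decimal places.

Aggregate output growth = (1489.6 − 1400) / 1400 = 6.4%.
Physical capital growth = (2834 − 2600) / 2600 = 9%.
The labor force growth = (1089 − 1100) / 1100 = -1%.
Labor's share = 1 − 0.41 = 0.59.
Physical capital: 0.41 × 9 = 3.69 pp.
The labor force: 0.59 × (-1) = -0.59 pp.
TFP growth = 6.4 − 3.1 = 3.3%.

3.30%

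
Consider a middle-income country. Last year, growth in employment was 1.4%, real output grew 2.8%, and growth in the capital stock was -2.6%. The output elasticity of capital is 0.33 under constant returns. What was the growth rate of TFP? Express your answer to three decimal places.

2.720%

Labor's share = 1 − 0.33 = 0.67.
The capital stock: 0.33 × (-2.6) = -0.858 pp.
Employment: 0.67 × 1.4 = 0.938 pp.
TFP growth = 2.8 − 0.08 = 2.72%.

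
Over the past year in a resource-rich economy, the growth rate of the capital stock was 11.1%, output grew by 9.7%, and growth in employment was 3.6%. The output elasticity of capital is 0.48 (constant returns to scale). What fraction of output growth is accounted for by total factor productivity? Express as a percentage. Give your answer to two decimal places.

25.77%

Labor's share = 1 − 0.48 = 0.52.
The capital stock: 0.48 × 11.1 = 5.328 pp.
Employment: 0.52 × 3.6 = 1.872 pp.
TFP growth = 9.7 − 7.2 = 2.5%.
TFP share of growth = 2.5 / 9.7 × 100 = 25.7732%.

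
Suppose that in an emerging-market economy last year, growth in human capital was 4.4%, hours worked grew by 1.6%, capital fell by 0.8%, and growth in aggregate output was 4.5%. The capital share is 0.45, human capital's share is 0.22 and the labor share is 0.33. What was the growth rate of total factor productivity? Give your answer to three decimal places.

Labor's share = 1 − 0.45 − 0.22 = 0.33.
Capital: 0.45 × (-0.8) = -0.36 pp.
Human capital: 0.22 × 4.4 = 0.968 pp.
Hours worked: 0.33 × 1.6 = 0.528 pp.
TFP growth = 4.5 − 1.136 = 3.364%.

3.364%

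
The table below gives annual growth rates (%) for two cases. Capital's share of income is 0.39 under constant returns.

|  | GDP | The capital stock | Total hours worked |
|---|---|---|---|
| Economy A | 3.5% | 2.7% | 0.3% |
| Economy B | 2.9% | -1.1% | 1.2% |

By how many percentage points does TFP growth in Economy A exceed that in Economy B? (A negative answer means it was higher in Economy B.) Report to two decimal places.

-0.33 percentage points

Labor's share = 1 − 0.39 = 0.61.
Economy A: TFP = 3.5 − 1.053 − 0.183 = 2.264%.
Economy B: TFP = 2.9 + 0.429 − 0.732 = 2.597%.
Difference = 2.264 − (2.597) = -0.333 pp.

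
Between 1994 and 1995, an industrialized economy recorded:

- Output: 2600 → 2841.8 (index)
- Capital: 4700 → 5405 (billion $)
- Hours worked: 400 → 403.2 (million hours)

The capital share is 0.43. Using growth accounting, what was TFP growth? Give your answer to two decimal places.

TFP grew 2.39%.

Output growth = (2841.8 − 2600) / 2600 = 9.3%.
Capital growth = (5405 − 4700) / 4700 = 15%.
Hours worked growth = (403.2 − 400) / 400 = 0.8%.
Labor's share = 1 − 0.43 = 0.57.
Capital: 0.43 × 15 = 6.45 pp.
Hours worked: 0.57 × 0.8 = 0.456 pp.
TFP growth = 9.3 − 6.906 = 2.394%.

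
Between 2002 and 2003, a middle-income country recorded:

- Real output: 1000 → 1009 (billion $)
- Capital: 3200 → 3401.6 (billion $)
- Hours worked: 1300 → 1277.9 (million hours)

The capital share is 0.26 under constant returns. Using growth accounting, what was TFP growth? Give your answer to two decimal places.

Real output growth = (1009 − 1000) / 1000 = 0.9%.
Capital growth = (3401.6 − 3200) / 3200 = 6.3%.
Hours worked growth = (1277.9 − 1300) / 1300 = -1.7%.
Labor's share = 1 − 0.26 = 0.74.
Capital: 0.26 × 6.3 = 1.638 pp.
Hours worked: 0.74 × (-1.7) = -1.258 pp.
TFP growth = 0.9 − 0.38 = 0.52%.

TFP grew 0.52%.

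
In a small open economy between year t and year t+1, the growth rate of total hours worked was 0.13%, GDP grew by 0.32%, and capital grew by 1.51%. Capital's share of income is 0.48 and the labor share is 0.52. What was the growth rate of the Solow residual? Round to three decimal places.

Labor's share = 1 − 0.48 = 0.52.
Capital: 0.48 × 1.51 = 0.7248 pp.
Total hours worked: 0.52 × 0.13 = 0.0676 pp.
TFP growth = 0.32 − 0.7924 = -0.4724%.

-0.472%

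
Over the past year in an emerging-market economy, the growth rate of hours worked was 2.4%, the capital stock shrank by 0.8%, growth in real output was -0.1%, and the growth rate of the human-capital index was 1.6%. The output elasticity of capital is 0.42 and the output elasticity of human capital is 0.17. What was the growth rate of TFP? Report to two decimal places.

-1.02%

Labor's share = 1 − 0.42 − 0.17 = 0.41.
The capital stock: 0.42 × (-0.8) = -0.336 pp.
The human-capital index: 0.17 × 1.6 = 0.272 pp.
Hours worked: 0.41 × 2.4 = 0.984 pp.
TFP growth = -0.1 − 0.92 = -1.02%.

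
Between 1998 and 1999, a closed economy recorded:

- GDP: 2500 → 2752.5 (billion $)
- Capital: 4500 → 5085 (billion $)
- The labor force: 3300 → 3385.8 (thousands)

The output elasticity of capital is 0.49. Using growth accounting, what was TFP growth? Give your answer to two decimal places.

2.40%

GDP growth = (2752.5 − 2500) / 2500 = 10.1%.
Capital growth = (5085 − 4500) / 4500 = 13%.
The labor force growth = (3385.8 − 3300) / 3300 = 2.6%.
Labor's share = 1 − 0.49 = 0.51.
Capital: 0.49 × 13 = 6.37 pp.
The labor force: 0.51 × 2.6 = 1.326 pp.
TFP growth = 10.1 − 7.696 = 2.404%.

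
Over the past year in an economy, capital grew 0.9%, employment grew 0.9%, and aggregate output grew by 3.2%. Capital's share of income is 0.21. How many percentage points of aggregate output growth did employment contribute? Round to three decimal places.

Labor's share = 1 − 0.21 = 0.79.
Contribution = share × growth = 0.79 × 0.9 = 0.711 pp.

0.711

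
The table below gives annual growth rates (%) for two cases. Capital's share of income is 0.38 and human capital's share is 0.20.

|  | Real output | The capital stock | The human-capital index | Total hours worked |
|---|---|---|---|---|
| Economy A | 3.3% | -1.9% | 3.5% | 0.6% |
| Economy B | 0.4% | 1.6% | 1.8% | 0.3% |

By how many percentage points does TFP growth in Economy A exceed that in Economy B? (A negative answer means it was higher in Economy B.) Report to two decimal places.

Labor's share = 1 − 0.38 − 0.2 = 0.42.
Economy A: TFP = 3.3 + 0.722 − 0.7 − 0.252 = 3.07%.
Economy B: TFP = 0.4 − 0.608 − 0.36 − 0.126 = -0.694%.
Difference = 3.07 − (-0.694) = 3.764 pp.

3.76 percentage points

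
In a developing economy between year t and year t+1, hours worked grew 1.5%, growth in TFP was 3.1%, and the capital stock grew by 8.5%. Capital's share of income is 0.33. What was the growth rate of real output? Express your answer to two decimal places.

Labor's share = 1 − 0.33 = 0.67.
The capital stock: 0.33 × 8.5 = 2.805 pp.
Hours worked: 0.67 × 1.5 = 1.005 pp.
Output growth = 3.1 + 3.81 = 6.91%.

6.91%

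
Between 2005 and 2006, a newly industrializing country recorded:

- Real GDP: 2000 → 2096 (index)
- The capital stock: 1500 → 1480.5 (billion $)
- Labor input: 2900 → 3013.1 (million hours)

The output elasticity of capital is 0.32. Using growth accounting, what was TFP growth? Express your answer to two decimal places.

TFP grew 2.56%.

Real GDP growth = (2096 − 2000) / 2000 = 4.8%.
The capital stock growth = (1480.5 − 1500) / 1500 = -1.3%.
Labor input growth = (3013.1 − 2900) / 2900 = 3.9%.
Labor's share = 1 − 0.32 = 0.68.
The capital stock: 0.32 × (-1.3) = -0.416 pp.
Labor input: 0.68 × 3.9 = 2.652 pp.
TFP growth = 4.8 − 2.236 = 2.564%.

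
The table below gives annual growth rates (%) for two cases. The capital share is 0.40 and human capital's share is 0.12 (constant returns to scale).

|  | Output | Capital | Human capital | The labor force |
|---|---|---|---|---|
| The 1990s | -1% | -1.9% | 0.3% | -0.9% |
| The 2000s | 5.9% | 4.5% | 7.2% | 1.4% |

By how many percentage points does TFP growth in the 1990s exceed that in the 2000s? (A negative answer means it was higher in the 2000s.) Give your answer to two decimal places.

Labor's share = 1 − 0.4 − 0.12 = 0.48.
The 1990s: TFP = -1 + 0.76 − 0.036 + 0.432 = 0.156%.
The 2000s: TFP = 5.9 − 1.8 − 0.864 − 0.672 = 2.564%.
Difference = 0.156 − (2.564) = -2.408 pp.

-2.41 percentage points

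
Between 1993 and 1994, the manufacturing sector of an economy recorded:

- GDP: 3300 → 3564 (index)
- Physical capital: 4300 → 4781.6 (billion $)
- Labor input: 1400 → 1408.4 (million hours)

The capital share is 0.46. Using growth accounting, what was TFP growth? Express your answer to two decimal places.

TFP grew 2.52%.

GDP growth = (3564 − 3300) / 3300 = 8%.
Physical capital growth = (4781.6 − 4300) / 4300 = 11.2%.
Labor input growth = (1408.4 − 1400) / 1400 = 0.6%.
Labor's share = 1 − 0.46 = 0.54.
Physical capital: 0.46 × 11.2 = 5.152 pp.
Labor input: 0.54 × 0.6 = 0.324 pp.
TFP growth = 8 − 5.476 = 2.524%.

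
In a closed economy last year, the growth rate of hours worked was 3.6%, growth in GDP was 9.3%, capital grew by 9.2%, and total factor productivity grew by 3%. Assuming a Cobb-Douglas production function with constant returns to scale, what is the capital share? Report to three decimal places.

α = 0.482

gY = gA + α·gK + (1−α)·gL, so gY − gA − gL = α(gK − gL).
9.3 − 3 − 3.6 = α × (9.2 − 3.6).
2.7 = 5.6 α, so α = 0.48214.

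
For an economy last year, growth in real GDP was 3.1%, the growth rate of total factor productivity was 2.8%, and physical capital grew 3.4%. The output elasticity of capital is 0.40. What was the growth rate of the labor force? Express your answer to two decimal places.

Labor's share = 1 − 0.4 = 0.6.
gY = gA + 0.4×3.4 + 0.6×g.
0.6×g = 3.1 − 2.8 − 1.36 = -1.06.
g = -1.06 / 0.6 = -1.7667%.

-1.77%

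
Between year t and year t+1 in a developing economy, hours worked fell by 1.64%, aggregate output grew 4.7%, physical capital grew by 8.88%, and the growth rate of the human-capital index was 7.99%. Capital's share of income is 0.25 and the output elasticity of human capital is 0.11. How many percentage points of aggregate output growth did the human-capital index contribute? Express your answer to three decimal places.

0.879 percentage points

Contribution = share × growth = 0.11 × 7.99 = 0.8789 pp.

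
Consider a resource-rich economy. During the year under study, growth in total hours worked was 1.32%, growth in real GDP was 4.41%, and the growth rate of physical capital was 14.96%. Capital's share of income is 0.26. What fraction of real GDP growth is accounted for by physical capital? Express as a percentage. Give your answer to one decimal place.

Physical capital accounted for 88.2% of growth.

Physical capital contributed 0.26 × 14.96 = 3.8896 pp.
Share of growth = 3.8896 / 4.41 × 100 = 88.2%.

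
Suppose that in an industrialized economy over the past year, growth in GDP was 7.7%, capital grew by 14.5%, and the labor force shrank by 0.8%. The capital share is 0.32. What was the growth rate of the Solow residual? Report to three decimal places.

3.604%

Labor's share = 1 − 0.32 = 0.68.
Capital: 0.32 × 14.5 = 4.64 pp.
The labor force: 0.68 × (-0.8) = -0.544 pp.
TFP growth = 7.7 − 4.096 = 3.604%.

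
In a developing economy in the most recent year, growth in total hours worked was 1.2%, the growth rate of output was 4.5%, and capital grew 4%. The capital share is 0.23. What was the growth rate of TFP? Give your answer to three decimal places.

Labor's share = 1 − 0.23 = 0.77.
Capital: 0.23 × 4 = 0.92 pp.
Total hours worked: 0.77 × 1.2 = 0.924 pp.
TFP growth = 4.5 − 1.844 = 2.656%.

2.656%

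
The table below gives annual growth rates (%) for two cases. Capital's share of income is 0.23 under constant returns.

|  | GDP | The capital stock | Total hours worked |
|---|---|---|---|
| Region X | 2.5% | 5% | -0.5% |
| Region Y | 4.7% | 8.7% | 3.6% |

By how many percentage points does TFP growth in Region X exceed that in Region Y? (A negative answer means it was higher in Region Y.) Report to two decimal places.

Labor's share = 1 − 0.23 = 0.77.
Region X: TFP = 2.5 − 1.15 + 0.385 = 1.735%.
Region Y: TFP = 4.7 − 2.001 − 2.772 = -0.073%.
Difference = 1.735 − (-0.073) = 1.808 pp.

1.81 percentage points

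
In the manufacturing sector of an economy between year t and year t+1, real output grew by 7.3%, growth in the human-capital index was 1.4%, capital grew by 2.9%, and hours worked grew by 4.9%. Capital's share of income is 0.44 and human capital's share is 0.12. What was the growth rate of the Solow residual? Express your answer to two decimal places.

3.70%

Labor's share = 1 − 0.44 − 0.12 = 0.44.
Capital: 0.44 × 2.9 = 1.276 pp.
The human-capital index: 0.12 × 1.4 = 0.168 pp.
Hours worked: 0.44 × 4.9 = 2.156 pp.
TFP growth = 7.3 − 3.6 = 3.7%.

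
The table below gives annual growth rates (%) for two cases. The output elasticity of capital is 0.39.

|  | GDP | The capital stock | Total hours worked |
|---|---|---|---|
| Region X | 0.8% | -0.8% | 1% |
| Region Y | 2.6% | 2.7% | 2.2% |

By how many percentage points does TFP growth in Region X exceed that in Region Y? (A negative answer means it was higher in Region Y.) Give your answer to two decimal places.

Labor's share = 1 − 0.39 = 0.61.
Region X: TFP = 0.8 + 0.312 − 0.61 = 0.502%.
Region Y: TFP = 2.6 − 1.053 − 1.342 = 0.205%.
Difference = 0.502 − (0.205) = 0.297 pp.

0.30 percentage points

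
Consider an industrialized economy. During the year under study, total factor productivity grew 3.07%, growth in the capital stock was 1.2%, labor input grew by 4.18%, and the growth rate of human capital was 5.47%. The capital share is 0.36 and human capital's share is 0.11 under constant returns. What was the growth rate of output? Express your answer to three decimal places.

6.319%

Labor's share = 1 − 0.36 − 0.11 = 0.53.
The capital stock: 0.36 × 1.2 = 0.432 pp.
Human capital: 0.11 × 5.47 = 0.6017 pp.
Labor input: 0.53 × 4.18 = 2.2154 pp.
Output growth = 3.07 + 3.2491 = 6.3191%.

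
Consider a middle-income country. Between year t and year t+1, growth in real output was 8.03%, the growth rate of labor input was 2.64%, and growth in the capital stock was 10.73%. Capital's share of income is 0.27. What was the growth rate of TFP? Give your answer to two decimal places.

Labor's share = 1 − 0.27 = 0.73.
The capital stock: 0.27 × 10.73 = 2.8971 pp.
Labor input: 0.73 × 2.64 = 1.9272 pp.
TFP growth = 8.03 − 4.8243 = 3.2057%.

3.21%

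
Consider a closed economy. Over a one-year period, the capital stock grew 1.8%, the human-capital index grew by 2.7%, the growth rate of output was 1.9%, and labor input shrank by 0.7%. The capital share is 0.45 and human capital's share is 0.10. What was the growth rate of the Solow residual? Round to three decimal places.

1.135%

Labor's share = 1 − 0.45 − 0.1 = 0.45.
The capital stock: 0.45 × 1.8 = 0.81 pp.
The human-capital index: 0.1 × 2.7 = 0.27 pp.
Labor input: 0.45 × (-0.7) = -0.315 pp.
TFP growth = 1.9 − 0.765 = 1.135%.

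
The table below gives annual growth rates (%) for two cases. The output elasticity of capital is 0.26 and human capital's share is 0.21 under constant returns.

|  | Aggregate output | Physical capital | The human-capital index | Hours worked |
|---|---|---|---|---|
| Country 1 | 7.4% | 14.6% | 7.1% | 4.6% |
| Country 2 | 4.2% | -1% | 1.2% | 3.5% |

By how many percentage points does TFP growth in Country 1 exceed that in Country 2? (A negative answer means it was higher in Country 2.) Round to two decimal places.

-2.68 percentage points

Labor's share = 1 − 0.26 − 0.21 = 0.53.
Country 1: TFP = 7.4 − 3.796 − 1.491 − 2.438 = -0.325%.
Country 2: TFP = 4.2 + 0.26 − 0.252 − 1.855 = 2.353%.
Difference = -0.325 − (2.353) = -2.678 pp.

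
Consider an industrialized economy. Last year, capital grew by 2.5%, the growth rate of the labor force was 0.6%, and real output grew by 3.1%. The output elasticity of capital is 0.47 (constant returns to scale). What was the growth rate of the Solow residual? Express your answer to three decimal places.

Labor's share = 1 − 0.47 = 0.53.
Capital: 0.47 × 2.5 = 1.175 pp.
The labor force: 0.53 × 0.6 = 0.318 pp.
TFP growth = 3.1 − 1.493 = 1.607%.

The Solow residual growth was 1.607%.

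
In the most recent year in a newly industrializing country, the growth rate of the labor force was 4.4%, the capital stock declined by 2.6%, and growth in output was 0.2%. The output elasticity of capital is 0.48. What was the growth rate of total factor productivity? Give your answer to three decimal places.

-0.840%

Labor's share = 1 − 0.48 = 0.52.
The capital stock: 0.48 × (-2.6) = -1.248 pp.
The labor force: 0.52 × 4.4 = 2.288 pp.
TFP growth = 0.2 − 1.04 = -0.84%.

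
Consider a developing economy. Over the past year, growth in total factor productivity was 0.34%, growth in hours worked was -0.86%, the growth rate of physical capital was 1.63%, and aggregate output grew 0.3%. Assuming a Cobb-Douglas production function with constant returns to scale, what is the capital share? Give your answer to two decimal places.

gY = gA + α·gK + (1−α)·gL, so gY − gA − gL = α(gK − gL).
0.3 − 0.34 + 0.86 = α × (1.63 − (-0.86)).
0.82 = 2.49 α, so α = 0.3293.

0.33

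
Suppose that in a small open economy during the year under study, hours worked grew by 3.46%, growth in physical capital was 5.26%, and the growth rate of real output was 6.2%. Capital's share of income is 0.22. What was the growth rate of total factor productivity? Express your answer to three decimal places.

2.344%

Labor's share = 1 − 0.22 = 0.78.
Physical capital: 0.22 × 5.26 = 1.1572 pp.
Hours worked: 0.78 × 3.46 = 2.6988 pp.
TFP growth = 6.2 − 3.856 = 2.344%.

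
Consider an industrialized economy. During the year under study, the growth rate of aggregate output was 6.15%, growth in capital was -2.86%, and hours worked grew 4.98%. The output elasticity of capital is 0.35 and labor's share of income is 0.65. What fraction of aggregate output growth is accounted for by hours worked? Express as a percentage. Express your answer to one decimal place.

Labor's share = 1 − 0.35 = 0.65.
Hours worked contributed 0.65 × 4.98 = 3.237 pp.
Share of growth = 3.237 / 6.15 × 100 = 52.634%.

52.6%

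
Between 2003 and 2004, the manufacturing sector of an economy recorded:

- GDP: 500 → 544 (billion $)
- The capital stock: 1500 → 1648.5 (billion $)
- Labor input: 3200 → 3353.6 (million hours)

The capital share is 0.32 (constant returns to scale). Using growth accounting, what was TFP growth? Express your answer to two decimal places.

GDP growth = (544 − 500) / 500 = 8.8%.
The capital stock growth = (1648.5 − 1500) / 1500 = 9.9%.
Labor input growth = (3353.6 − 3200) / 3200 = 4.8%.
Labor's share = 1 − 0.32 = 0.68.
The capital stock: 0.32 × 9.9 = 3.168 pp.
Labor input: 0.68 × 4.8 = 3.264 pp.
TFP growth = 8.8 − 6.432 = 2.368%.

2.37%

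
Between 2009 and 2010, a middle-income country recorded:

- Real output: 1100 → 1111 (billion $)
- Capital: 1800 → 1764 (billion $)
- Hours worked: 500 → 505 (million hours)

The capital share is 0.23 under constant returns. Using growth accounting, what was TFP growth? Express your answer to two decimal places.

0.69%

Real output growth = (1111 − 1100) / 1100 = 1%.
Capital growth = (1764 − 1800) / 1800 = -2%.
Hours worked growth = (505 − 500) / 500 = 1%.
Labor's share = 1 − 0.23 = 0.77.
Capital: 0.23 × (-2) = -0.46 pp.
Hours worked: 0.77 × 1 = 0.77 pp.
TFP growth = 1 − 0.31 = 0.69%.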